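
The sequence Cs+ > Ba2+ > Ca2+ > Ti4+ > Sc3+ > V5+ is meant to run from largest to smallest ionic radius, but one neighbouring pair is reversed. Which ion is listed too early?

Scanning neighbour by neighbour, only Ti4+/Sc3+ violates a trend: both have 18 electrons but Z(Ti)=22 > Z(Sc)=21, so Ti4+ should be the smaller of the two. That makes Ti4+ the one sitting a position early relative to where it belongs.

Ti4+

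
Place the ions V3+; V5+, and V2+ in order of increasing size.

V5+ < V3+ < V2+

For a single element, ionic radius drops as positive charge rises — V5+ < V2+.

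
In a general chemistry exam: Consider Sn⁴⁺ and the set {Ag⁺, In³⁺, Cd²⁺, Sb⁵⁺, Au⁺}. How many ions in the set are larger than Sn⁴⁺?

4

Work out protons and electrons: Sb⁵⁺ has 46 e⁻ (Z=51), Sn⁴⁺ has 46 e⁻ (Z=50), In³⁺ has 46 e⁻ (Z=49), Cd²⁺ has 46 e⁻ (Z=48), Ag⁺ has 46 e⁻ (Z=47), Au⁺ has 78 e⁻ (Z=79). Sb⁵⁺ < Sn⁴⁺ (isoelectronic, higher Z=51 is smaller); Sn⁴⁺ < In³⁺ (isoelectronic, higher Z=50 is smaller); In³⁺ < Cd²⁺ (isoelectronic, higher Z=49 is smaller); Cd²⁺ < Ag⁺ (isoelectronic, higher Z=48 is smaller); Ag⁺ < Au⁺ (same group, 1 shell fewer).
Placing each against Sn⁴⁺: smaller — Sb⁵⁺; larger — In³⁺, Cd²⁺, Ag⁺, Au⁺. Count: 4.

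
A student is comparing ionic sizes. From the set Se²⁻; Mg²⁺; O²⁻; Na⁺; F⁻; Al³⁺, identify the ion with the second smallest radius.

Electron counts and nuclear charges: Al³⁺ has 10 e⁻ (Z=13), Mg²⁺ has 10 e⁻ (Z=12), Na⁺ has 10 e⁻ (Z=11), F⁻ has 10 e⁻ (Z=9), O²⁻ has 10 e⁻ (Z=8), Se²⁻ has 36 e⁻ (Z=34). Al³⁺ < Mg²⁺ (both 10 e⁻, Z=13>12); Mg²⁺ < Na⁺ (isoelectronic, higher Z=12 is smaller); Na⁺ < F⁻ (both 10 e⁻, Z=11>9); F⁻ < O²⁻ (isoelectronic, higher Z=9 is smaller); O²⁻ < Se²⁻ (same group, period 2 vs 4).
Full ascending order: Al³⁺ < Mg²⁺ < Na⁺ < F⁻ < O²⁻ < Se²⁻. Counting from the smallest, position 2 is Mg²⁺.

Mg²⁺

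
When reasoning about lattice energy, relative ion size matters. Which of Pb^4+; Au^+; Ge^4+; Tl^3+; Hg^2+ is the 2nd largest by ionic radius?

Hg^2+

Ge^4+: 28 e⁻, Z=32, Pb^4+: 78 e⁻, Z=82, Tl^3+: 78 e⁻, Z=81, Hg^2+: 78 e⁻, Z=80, Au^+: 78 e⁻, Z=79. Ge^4+ < Pb^4+ (same group, period 4 vs 6); Pb^4+ < Tl^3+ (isoelectronic, higher Z=82 is smaller); Tl^3+ < Hg^2+ (isoelectronic, higher Z=81 is smaller); Hg^2+ < Au^+ (both 78 e⁻, Z=80>79).
Full ascending order: Ge^4+ < Pb^4+ < Tl^3+ < Hg^2+ < Au^+. Counting from the largest, position 2 is Hg^2+.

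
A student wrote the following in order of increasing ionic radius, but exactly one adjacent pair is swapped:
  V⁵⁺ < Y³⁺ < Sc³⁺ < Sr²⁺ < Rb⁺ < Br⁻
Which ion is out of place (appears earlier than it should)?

Y³⁺

The pair Y³⁺, Sc³⁺ is the wrong way round — both in group 3 with the same charge; Sc³⁺ (period 4) has the smaller radius. All other adjacent pairs agree with periodic trends, so Y³⁺ is the misplaced ion.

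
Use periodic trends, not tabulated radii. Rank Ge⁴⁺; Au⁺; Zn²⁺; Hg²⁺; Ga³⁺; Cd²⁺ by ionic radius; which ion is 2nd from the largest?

Hg²⁺

Work out protons and electrons: Ge⁴⁺ has 28 e⁻ (Z=32), Ga³⁺ has 28 e⁻ (Z=31), Zn²⁺ has 28 e⁻ (Z=30), Cd²⁺ has 46 e⁻ (Z=48), Hg²⁺ has 78 e⁻ (Z=80), Au⁺ has 78 e⁻ (Z=79). Ge⁴⁺ < Ga³⁺ (both 28 e⁻, Z=32>31); Ga³⁺ < Zn²⁺ (isoelectronic, higher Z=31 is smaller); Zn²⁺ < Cd²⁺ (same group, period 4 vs 5); Cd²⁺ < Hg²⁺ (same group, 1 shell fewer); Hg²⁺ < Au⁺ (isoelectronic, higher Z=80 is smaller).
So the order is Ge⁴⁺ < Ga³⁺ < Zn²⁺ < Cd²⁺ < Hg²⁺ < Au⁺; the 2nd-largest ion is Hg²⁺.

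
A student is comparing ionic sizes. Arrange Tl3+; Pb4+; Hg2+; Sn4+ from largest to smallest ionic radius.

Hg2+ > Tl3+ > Pb4+ > Sn4+

Tabulating Z and e⁻: Sn4+: 46 e⁻, Z=50, Pb4+: 78 e⁻, Z=82, Tl3+: 78 e⁻, Z=81, Hg2+: 78 e⁻, Z=80. Sn4+ < Pb4+ (same group, 1 shell fewer); Pb4+ < Tl3+ (isoelectronic, higher Z=82 is smaller); Tl3+ < Hg2+ (isoelectronic, higher Z=81 is smaller).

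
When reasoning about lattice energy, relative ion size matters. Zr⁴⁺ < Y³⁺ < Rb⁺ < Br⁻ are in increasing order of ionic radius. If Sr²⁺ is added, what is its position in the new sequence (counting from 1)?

3

All of these have 36 electrons (isoelectronic). With the same electron cloud, the ion with the most protons pulls it in tightest. Nuclear charges: Zr⁴⁺ (Z=40), Y³⁺ (Z=39), Sr²⁺ (Z=38), Rb⁺ (Z=37), Br⁻ (Z=35). Highest Z is smallest.
The complete sequence is Zr⁴⁺ < Y³⁺ < Sr²⁺ < Rb⁺ < Br⁻. Sr²⁺ sits at position 3.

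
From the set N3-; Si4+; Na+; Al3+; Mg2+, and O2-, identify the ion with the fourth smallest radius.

Each ion has 10 electrons. The ranking follows nuclear charge in reverse — greater Z gives a smaller radius. Si4+ (Z=14), Al3+ (Z=13), Mg2+ (Z=12), Na+ (Z=11), O2- (Z=8), N3- (Z=7).
Full ascending order: Si4+ < Al3+ < Mg2+ < Na+ < O2- < N3-. Counting from the smallest, position 4 is Na+.

Na+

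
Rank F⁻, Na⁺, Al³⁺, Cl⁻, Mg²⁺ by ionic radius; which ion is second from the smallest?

Work out protons and electrons: Al³⁺: 10 e⁻, Z=13, Mg²⁺: 10 e⁻, Z=12, Na⁺: 10 e⁻, Z=11, F⁻: 10 e⁻, Z=9, Cl⁻: 18 e⁻, Z=17. Al³⁺ < Mg²⁺ (both 10 e⁻, Z=13>12); Mg²⁺ < Na⁺ (both 10 e⁻, Z=12>11); Na⁺ < F⁻ (both 10 e⁻, Z=11>9); F⁻ < Cl⁻ (same group, period 2 vs 3).
Full ascending order: Al³⁺ < Mg²⁺ < Na⁺ < F⁻ < Cl⁻. Counting from the smallest, position 2 is Mg²⁺.

Mg²⁺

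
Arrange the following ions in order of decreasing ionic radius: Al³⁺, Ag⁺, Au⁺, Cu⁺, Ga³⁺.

Au⁺ > Ag⁺ > Cu⁺ > Ga³⁺ > Al³⁺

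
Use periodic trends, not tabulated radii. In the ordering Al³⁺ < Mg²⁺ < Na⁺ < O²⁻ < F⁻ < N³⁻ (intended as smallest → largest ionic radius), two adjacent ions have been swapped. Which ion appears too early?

Compare adjacent ions: F⁻ and O²⁻ share 10 electrons; the higher nuclear charge on F (Z=9) contracts it more, so F⁻ < O²⁻ — yet in this increasing list O²⁻ sits before F⁻. Nothing else is reversed, so O²⁻ should move one place to the right.

O²⁻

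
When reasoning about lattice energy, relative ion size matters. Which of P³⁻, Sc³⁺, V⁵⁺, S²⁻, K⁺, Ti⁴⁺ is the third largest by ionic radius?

K⁺

All of these have 18 electrons (isoelectronic). With the same electron cloud, the ion with the most protons pulls it in tightest. Nuclear charges: V⁵⁺ (Z=23), Ti⁴⁺ (Z=22), Sc³⁺ (Z=21), K⁺ (Z=19), S²⁻ (Z=16), P³⁻ (Z=15). Highest Z is smallest.
Full ascending order: V⁵⁺ < Ti⁴⁺ < Sc³⁺ < K⁺ < S²⁻ < P³⁻. Counting from the largest, position 3 is K⁺.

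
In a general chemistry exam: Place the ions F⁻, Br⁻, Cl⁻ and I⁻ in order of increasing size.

F⁻ < Cl⁻ < Br⁻ < I⁻

These ions sit in one column with identical charge. Each step down the periodic table adds a principal shell, increasing the radius.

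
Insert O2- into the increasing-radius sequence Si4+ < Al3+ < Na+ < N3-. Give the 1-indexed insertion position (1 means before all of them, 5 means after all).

All of these have 10 electrons (isoelectronic). With the same electron cloud, the ion with the most protons pulls it in tightest. Nuclear charges: Si4+ (Z=14), Al3+ (Z=13), Na+ (Z=11), O2- (Z=8), N3- (Z=7). Highest Z is smallest.
With O2- included the full order is Si4+ < Al3+ < Na+ < O2- < N3-, so it takes position 4.

4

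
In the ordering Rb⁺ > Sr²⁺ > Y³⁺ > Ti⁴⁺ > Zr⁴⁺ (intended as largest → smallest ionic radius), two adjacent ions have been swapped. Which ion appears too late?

Zr⁴⁺

The pair Ti⁴⁺, Zr⁴⁺ is the wrong way round — Ti⁴⁺ and Zr⁴⁺ are in one column with the same charge; the lighter period-4 ion has one fewer shell and is smaller. All other adjacent pairs agree with periodic trends, so Zr⁴⁺ is the misplaced ion.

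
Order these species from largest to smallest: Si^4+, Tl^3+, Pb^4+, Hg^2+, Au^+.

Au^+ > Hg^2+ > Tl^3+ > Pb^4+ > Si^4+

First list Z and electron count for each: Si^4+: 10 e⁻, Z=14, Pb^4+: 78 e⁻, Z=82, Tl^3+: 78 e⁻, Z=81, Hg^2+: 78 e⁻, Z=80, Au^+: 78 e⁻, Z=79. Si^4+ < Pb^4+ (same group, period 3 vs 6); Pb^4+ < Tl^3+ (both 78 e⁻, Z=82>81); Tl^3+ < Hg^2+ (isoelectronic, higher Z=81 is smaller); Hg^2+ < Au^+ (both 78 e⁻, Z=80>79).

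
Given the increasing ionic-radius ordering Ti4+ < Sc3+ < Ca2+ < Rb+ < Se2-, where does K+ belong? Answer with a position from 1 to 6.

Work out protons and electrons: Ti4+ has 18 e⁻ (Z=22), Sc3+ has 18 e⁻ (Z=21), Ca2+ has 18 e⁻ (Z=20), K+ has 18 e⁻ (Z=19), Rb+ has 36 e⁻ (Z=37), Se2- has 36 e⁻ (Z=34). Ti4+ < Sc3+ (isoelectronic, higher Z=22 is smaller); Sc3+ < Ca2+ (isoelectronic, higher Z=21 is smaller); Ca2+ < K+ (isoelectronic, higher Z=20 is smaller); K+ < Rb+ (same group, period 4 vs 5); Rb+ < Se2- (isoelectronic, higher Z=37 is smaller).
With K+ included the full order is Ti4+ < Sc3+ < Ca2+ < K+ < Rb+ < Se2-, so it takes position 4.

4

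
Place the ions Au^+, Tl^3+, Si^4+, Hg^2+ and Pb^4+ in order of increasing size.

Si^4+ < Pb^4+ < Tl^3+ < Hg^2+ < Au^+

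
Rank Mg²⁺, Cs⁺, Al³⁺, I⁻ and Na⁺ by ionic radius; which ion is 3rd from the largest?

Na⁺

Work out protons and electrons: Al³⁺ (Z=13, 10 e⁻), Mg²⁺ (Z=12, 10 e⁻), Na⁺ (Z=11, 10 e⁻), Cs⁺ (Z=55, 54 e⁻), I⁻ (Z=53, 54 e⁻). Al³⁺ < Mg²⁺ (isoelectronic, higher Z=13 is smaller); Mg²⁺ < Na⁺ (both 10 e⁻, Z=12>11); Na⁺ < Cs⁺ (same group, 3 shells fewer); Cs⁺ < I⁻ (both 54 e⁻, Z=55>53).
So the order is Al³⁺ < Mg²⁺ < Na⁺ < Cs⁺ < I⁻; the 3rd-largest ion is Na⁺.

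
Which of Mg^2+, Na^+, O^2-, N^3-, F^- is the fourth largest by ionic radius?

Na^+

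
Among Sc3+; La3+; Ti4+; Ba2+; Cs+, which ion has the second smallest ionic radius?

Work out protons and electrons: Ti4+: 18 e⁻, Z=22, Sc3+: 18 e⁻, Z=21, La3+: 54 e⁻, Z=57, Ba2+: 54 e⁻, Z=56, Cs+: 54 e⁻, Z=55. Ti4+ < Sc3+ (both 18 e⁻, Z=22>21); Sc3+ < La3+ (same group, period 4 vs 6); La3+ < Ba2+ (isoelectronic, higher Z=57 is smaller); Ba2+ < Cs+ (both 54 e⁻, Z=56>55).
Ordering: Ti4+ < Sc3+ < La3+ < Ba2+ < Cs+. The second smallest is Sc3+.

Sc3+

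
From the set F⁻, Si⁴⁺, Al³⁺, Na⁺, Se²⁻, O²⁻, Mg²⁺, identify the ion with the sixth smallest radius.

Tabulating Z and e⁻: Si⁴⁺ has 10 e⁻ (Z=14), Al³⁺ has 10 e⁻ (Z=13), Mg²⁺ has 10 e⁻ (Z=12), Na⁺ has 10 e⁻ (Z=11), F⁻ has 10 e⁻ (Z=9), O²⁻ has 10 e⁻ (Z=8), Se²⁻ has 36 e⁻ (Z=34). Si⁴⁺ < Al³⁺ (both 10 e⁻, Z=14>13); Al³⁺ < Mg²⁺ (both 10 e⁻, Z=13>12); Mg²⁺ < Na⁺ (isoelectronic, higher Z=12 is smaller); Na⁺ < F⁻ (isoelectronic, higher Z=11 is smaller); F⁻ < O²⁻ (both 10 e⁻, Z=9>8); O²⁻ < Se²⁻ (same group, period 2 vs 4).
That gives Si⁴⁺ < Al³⁺ < Mg²⁺ < Na⁺ < F⁻ < O²⁻ < Se²⁻. From the smallest end, number 6 is O²⁻.

O²⁻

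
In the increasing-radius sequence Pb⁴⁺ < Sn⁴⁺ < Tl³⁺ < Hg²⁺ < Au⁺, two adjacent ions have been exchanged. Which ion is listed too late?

Sn⁴⁺

Check each adjacent pair. Pb⁴⁺ and Sn⁴⁺ are reversed: both in group 14 with the same charge; Sn⁴⁺ (period 5) has the smaller radius. No other neighbouring pair contradicts the periodic trends, so Sn⁴⁺ is the ion listed too late.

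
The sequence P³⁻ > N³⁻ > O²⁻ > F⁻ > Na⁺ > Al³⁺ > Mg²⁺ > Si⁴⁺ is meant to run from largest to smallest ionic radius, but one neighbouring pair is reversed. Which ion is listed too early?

Al³⁺

Check each adjacent pair. Al³⁺ and Mg²⁺ are reversed: they are isoelectronic (10 e⁻) and Al has more protons than Mg (13 vs 12), making Al³⁺ smaller. No other neighbouring pair contradicts the periodic trends, so Al³⁺ is the ion listed too early.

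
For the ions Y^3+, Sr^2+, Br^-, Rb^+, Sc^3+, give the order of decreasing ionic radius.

Br^- > Rb^+ > Sr^2+ > Y^3+ > Sc^3+

Electron counts and nuclear charges: Sc^3+ has 18 e⁻ (Z=21), Y^3+ has 36 e⁻ (Z=39), Sr^2+ has 36 e⁻ (Z=38), Rb^+ has 36 e⁻ (Z=37), Br^- has 36 e⁻ (Z=35). Sc^3+ < Y^3+ (same group, 1 shell fewer); Y^3+ < Sr^2+ (isoelectronic, higher Z=39 is smaller); Sr^2+ < Rb^+ (both 36 e⁻, Z=38>37); Rb^+ < Br^- (isoelectronic, higher Z=37 is smaller).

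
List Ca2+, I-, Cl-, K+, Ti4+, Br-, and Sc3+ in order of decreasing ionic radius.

Ti4+ (Z=22, 18 e⁻), Sc3+ (Z=21, 18 e⁻), Ca2+ (Z=20, 18 e⁻), K+ (Z=19, 18 e⁻), Cl- (Z=17, 18 e⁻), Br- (Z=35, 36 e⁻), I- (Z=53, 54 e⁻). Ti4+ < Sc3+ (isoelectronic, higher Z=22 is smaller); Sc3+ < Ca2+ (isoelectronic, higher Z=21 is smaller); Ca2+ < K+ (isoelectronic, higher Z=20 is smaller); K+ < Cl- (isoelectronic, higher Z=19 is smaller); Cl- < Br- (same group, period 3 vs 4); Br- < I- (same group, period 4 vs 5).

I- > Br- > Cl- > K+ > Ca2+ > Sc3+ > Ti4+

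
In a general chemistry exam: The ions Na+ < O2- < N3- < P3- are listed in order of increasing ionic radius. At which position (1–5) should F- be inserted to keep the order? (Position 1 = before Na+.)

2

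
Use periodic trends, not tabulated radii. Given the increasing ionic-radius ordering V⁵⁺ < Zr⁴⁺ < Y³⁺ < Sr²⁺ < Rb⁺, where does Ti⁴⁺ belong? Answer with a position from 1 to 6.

Tabulating Z and e⁻: V⁵⁺ has 18 e⁻ (Z=23), Ti⁴⁺ has 18 e⁻ (Z=22), Zr⁴⁺ has 36 e⁻ (Z=40), Y³⁺ has 36 e⁻ (Z=39), Sr²⁺ has 36 e⁻ (Z=38), Rb⁺ has 36 e⁻ (Z=37). V⁵⁺ < Ti⁴⁺ (isoelectronic, higher Z=23 is smaller); Ti⁴⁺ < Zr⁴⁺ (same group, period 4 vs 5); Zr⁴⁺ < Y³⁺ (both 36 e⁻, Z=40>39); Y³⁺ < Sr²⁺ (both 36 e⁻, Z=39>38); Sr²⁺ < Rb⁺ (isoelectronic, higher Z=38 is smaller).
The complete sequence is V⁵⁺ < Ti⁴⁺ < Zr⁴⁺ < Y³⁺ < Sr²⁺ < Rb⁺. Ti⁴⁺ sits at position 2.

2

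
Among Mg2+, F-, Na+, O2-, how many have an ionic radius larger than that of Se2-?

First list Z and electron count for each: Mg2+ (Z=12, 10 e⁻), Na+ (Z=11, 10 e⁻), F- (Z=9, 10 e⁻), O2- (Z=8, 10 e⁻), Se2- (Z=34, 36 e⁻). Mg2+ < Na+ (both 10 e⁻, Z=12>11); Na+ < F- (both 10 e⁻, Z=11>9); F- < O2- (both 10 e⁻, Z=9>8); O2- < Se2- (same group, 2 shells fewer).
Relative to Se2-, the ions that are larger are none. So 0 are larger.

0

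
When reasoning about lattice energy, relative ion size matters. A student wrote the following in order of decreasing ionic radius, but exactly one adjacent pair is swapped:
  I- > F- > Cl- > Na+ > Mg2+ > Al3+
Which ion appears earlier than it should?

Scanning neighbour by neighbour, only F-/Cl- violates a trend: F- and Cl- are in one column with the same charge; the lighter period-2 ion has one fewer shell and is smaller. That makes F- the one sitting a position early relative to where it belongs.

F-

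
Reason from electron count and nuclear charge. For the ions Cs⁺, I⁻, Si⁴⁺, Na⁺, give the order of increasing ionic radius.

Si⁴⁺ (Z=14, 10 e⁻), Na⁺ (Z=11, 10 e⁻), Cs⁺ (Z=55, 54 e⁻), I⁻ (Z=53, 54 e⁻). Si⁴⁺ < Na⁺ (both 10 e⁻, Z=14>11); Na⁺ < Cs⁺ (same group, period 3 vs 6); Cs⁺ < I⁻ (both 54 e⁻, Z=55>53).

Si⁴⁺ < Na⁺ < Cs⁺ < I⁻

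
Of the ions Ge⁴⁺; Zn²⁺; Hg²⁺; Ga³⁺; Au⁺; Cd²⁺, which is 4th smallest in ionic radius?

Ge⁴⁺: 28 e⁻, Z=32, Ga³⁺: 28 e⁻, Z=31, Zn²⁺: 28 e⁻, Z=30, Cd²⁺: 46 e⁻, Z=48, Hg²⁺: 78 e⁻, Z=80, Au⁺: 78 e⁻, Z=79. Ge⁴⁺ < Ga³⁺ (isoelectronic, higher Z=32 is smaller); Ga³⁺ < Zn²⁺ (both 28 e⁻, Z=31>30); Zn²⁺ < Cd²⁺ (same group, period 4 vs 5); Cd²⁺ < Hg²⁺ (same group, 1 shell fewer); Hg²⁺ < Au⁺ (isoelectronic, higher Z=80 is smaller).
That gives Ge⁴⁺ < Ga³⁺ < Zn²⁺ < Cd²⁺ < Hg²⁺ < Au⁺. From the smallest end, number 4 is Cd²⁺.

Cd²⁺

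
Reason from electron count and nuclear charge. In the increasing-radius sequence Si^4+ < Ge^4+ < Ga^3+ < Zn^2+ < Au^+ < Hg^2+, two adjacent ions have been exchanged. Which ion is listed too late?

The pair Au^+, Hg^2+ is the wrong way round — Hg^2+ and Au^+ share 78 electrons; the higher nuclear charge on Hg (Z=80) contracts it more, so Hg^2+ < Au^+. All other adjacent pairs agree with periodic trends, so Hg^2+ is the misplaced ion.

Hg^2+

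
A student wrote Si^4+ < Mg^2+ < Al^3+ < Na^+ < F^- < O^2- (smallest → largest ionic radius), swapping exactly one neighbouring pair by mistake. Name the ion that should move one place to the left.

Al^3+

Compare adjacent ions: both have 10 electrons but Z(Al)=13 > Z(Mg)=12, so Al^3+ should be the smaller of the two — yet in this increasing list Mg^2+ sits before Al^3+. Nothing else is reversed, so Al^3+ should move one place to the left.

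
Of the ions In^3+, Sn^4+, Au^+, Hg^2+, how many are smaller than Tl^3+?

2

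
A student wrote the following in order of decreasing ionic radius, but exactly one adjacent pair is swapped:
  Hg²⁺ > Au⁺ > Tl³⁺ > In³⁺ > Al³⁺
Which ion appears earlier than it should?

Hg²⁺

Compare adjacent ions: Hg²⁺ and Au⁺ share 78 electrons; the higher nuclear charge on Hg (Z=80) contracts it more, so Hg²⁺ < Au⁺ — yet in this decreasing list Hg²⁺ sits before Au⁺. Nothing else is reversed, so Hg²⁺ should move one place to the right.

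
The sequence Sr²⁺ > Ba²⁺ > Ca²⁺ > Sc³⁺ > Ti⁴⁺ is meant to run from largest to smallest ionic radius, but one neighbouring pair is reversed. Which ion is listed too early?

Sr²⁺

The pair Sr²⁺, Ba²⁺ is the wrong way round — both in group 2 with the same charge; Sr²⁺ (period 5) has the smaller radius. All other adjacent pairs agree with periodic trends, so Sr²⁺ is the misplaced ion.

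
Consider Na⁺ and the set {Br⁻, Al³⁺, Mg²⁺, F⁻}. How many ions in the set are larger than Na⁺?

2

Al³⁺: 10 e⁻, Z=13, Mg²⁺: 10 e⁻, Z=12, Na⁺: 10 e⁻, Z=11, F⁻: 10 e⁻, Z=9, Br⁻: 36 e⁻, Z=35. Al³⁺ < Mg²⁺ (isoelectronic, higher Z=13 is smaller); Mg²⁺ < Na⁺ (both 10 e⁻, Z=12>11); Na⁺ < F⁻ (both 10 e⁻, Z=11>9); F⁻ < Br⁻ (same group, period 2 vs 4).
Overall: Al³⁺ < Mg²⁺ < Na⁺ < F⁻ < Br⁻. Na⁺ has 2 below it and 2 above. Count: 2.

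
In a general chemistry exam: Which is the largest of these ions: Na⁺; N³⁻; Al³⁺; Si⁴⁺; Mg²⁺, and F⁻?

Each ion has 10 electrons. The ranking follows nuclear charge in reverse — greater Z gives a smaller radius. Si⁴⁺ (Z=14), Al³⁺ (Z=13), Mg²⁺ (Z=12), Na⁺ (Z=11), F⁻ (Z=9), N³⁻ (Z=7).

N³⁻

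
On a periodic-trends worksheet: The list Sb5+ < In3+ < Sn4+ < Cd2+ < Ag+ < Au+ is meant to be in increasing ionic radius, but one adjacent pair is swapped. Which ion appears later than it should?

Sn4+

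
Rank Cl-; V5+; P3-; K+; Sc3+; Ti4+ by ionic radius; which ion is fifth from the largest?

These species are isoelectronic with 18 electrons. The only difference is the number of protons: V5+ (Z=23), Ti4+ (Z=22), Sc3+ (Z=21), K+ (Z=19), Cl- (Z=17), P3- (Z=15). The strongest nuclear pull (V5+) gives the smallest ion.
Full ascending order: V5+ < Ti4+ < Sc3+ < K+ < Cl- < P3-. Counting from the largest, position 5 is Ti4+.

Ti4+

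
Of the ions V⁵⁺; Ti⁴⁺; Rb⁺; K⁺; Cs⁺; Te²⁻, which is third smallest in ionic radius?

K⁺

Work out protons and electrons: V⁵⁺ has 18 e⁻ (Z=23), Ti⁴⁺ has 18 e⁻ (Z=22), K⁺ has 18 e⁻ (Z=19), Rb⁺ has 36 e⁻ (Z=37), Cs⁺ has 54 e⁻ (Z=55), Te²⁻ has 54 e⁻ (Z=52). V⁵⁺ < Ti⁴⁺ (isoelectronic, higher Z=23 is smaller); Ti⁴⁺ < K⁺ (both 18 e⁻, Z=22>19); K⁺ < Rb⁺ (same group, 1 shell fewer); Rb⁺ < Cs⁺ (same group, period 5 vs 6); Cs⁺ < Te²⁻ (isoelectronic, higher Z=55 is smaller).
Ordering: V⁵⁺ < Ti⁴⁺ < K⁺ < Rb⁺ < Cs⁺ < Te²⁻. The third smallest is K⁺.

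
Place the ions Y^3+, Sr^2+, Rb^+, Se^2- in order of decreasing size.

Se^2- > Rb^+ > Sr^2+ > Y^3+

Each ion has 36 electrons. The ranking follows nuclear charge in reverse — greater Z gives a smaller radius. Y^3+ (Z=39), Sr^2+ (Z=38), Rb^+ (Z=37), Se^2- (Z=34).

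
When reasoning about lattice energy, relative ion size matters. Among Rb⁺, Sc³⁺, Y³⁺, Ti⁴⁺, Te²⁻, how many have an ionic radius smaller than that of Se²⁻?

4

Electron counts and nuclear charges: Ti⁴⁺: 18 e⁻, Z=22, Sc³⁺: 18 e⁻, Z=21, Y³⁺: 36 e⁻, Z=39, Rb⁺: 36 e⁻, Z=37, Se²⁻: 36 e⁻, Z=34, Te²⁻: 54 e⁻, Z=52. Ti⁴⁺ < Sc³⁺ (both 18 e⁻, Z=22>21); Sc³⁺ < Y³⁺ (same group, 1 shell fewer); Y³⁺ < Rb⁺ (both 36 e⁻, Z=39>37); Rb⁺ < Se²⁻ (isoelectronic, higher Z=37 is smaller); Se²⁻ < Te²⁻ (same group, period 4 vs 5).
Placing each against Se²⁻: smaller — Ti⁴⁺, Sc³⁺, Y³⁺, Rb⁺; larger — Te²⁻. So 4 are smaller.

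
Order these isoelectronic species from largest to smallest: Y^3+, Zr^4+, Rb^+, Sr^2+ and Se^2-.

Se^2- > Rb^+ > Sr^2+ > Y^3+ > Zr^4+

All of these have 36 electrons (isoelectronic). With the same electron cloud, the ion with the most protons pulls it in tightest. Nuclear charges: Zr^4+ (Z=40), Y^3+ (Z=39), Sr^2+ (Z=38), Rb^+ (Z=37), Se^2- (Z=34). Highest Z is smallest.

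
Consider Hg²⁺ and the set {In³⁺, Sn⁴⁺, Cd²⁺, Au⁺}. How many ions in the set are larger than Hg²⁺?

Tabulating Z and e⁻: Sn⁴⁺: 46 e⁻, Z=50, In³⁺: 46 e⁻, Z=49, Cd²⁺: 46 e⁻, Z=48, Hg²⁺: 78 e⁻, Z=80, Au⁺: 78 e⁻, Z=79. Sn⁴⁺ < In³⁺ (both 46 e⁻, Z=50>49); In³⁺ < Cd²⁺ (isoelectronic, higher Z=49 is smaller); Cd²⁺ < Hg²⁺ (same group, period 5 vs 6); Hg²⁺ < Au⁺ (both 78 e⁻, Z=80>79).
Placing each against Hg²⁺: smaller — Sn⁴⁺, In³⁺, Cd²⁺; larger — Au⁺. So 1 is larger.

1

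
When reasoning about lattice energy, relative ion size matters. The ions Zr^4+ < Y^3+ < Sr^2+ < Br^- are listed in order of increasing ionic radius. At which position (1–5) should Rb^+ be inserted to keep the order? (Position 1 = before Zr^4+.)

4

Each ion has 36 electrons. The ranking follows nuclear charge in reverse — greater Z gives a smaller radius. Zr^4+ (Z=40), Y^3+ (Z=39), Sr^2+ (Z=38), Rb^+ (Z=37), Br^- (Z=35).
Merged order: Zr^4+ < Y^3+ < Sr^2+ < Rb^+ < Br^- — Rb^+ is number 4.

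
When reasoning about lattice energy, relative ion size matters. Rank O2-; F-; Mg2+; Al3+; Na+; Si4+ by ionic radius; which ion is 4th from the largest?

Each ion has 10 electrons. The ranking follows nuclear charge in reverse — greater Z gives a smaller radius. Si4+ (Z=14), Al3+ (Z=13), Mg2+ (Z=12), Na+ (Z=11), F- (Z=9), O2- (Z=8).
Full ascending order: Si4+ < Al3+ < Mg2+ < Na+ < F- < O2-. Counting from the largest, position 4 is Mg2+.

Mg2+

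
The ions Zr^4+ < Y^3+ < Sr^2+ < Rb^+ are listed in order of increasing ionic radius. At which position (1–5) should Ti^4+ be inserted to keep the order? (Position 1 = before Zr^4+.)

1

Tabulating Z and e⁻: Ti^4+: 18 e⁻, Z=22, Zr^4+: 36 e⁻, Z=40, Y^3+: 36 e⁻, Z=39, Sr^2+: 36 e⁻, Z=38, Rb^+: 36 e⁻, Z=37. Ti^4+ < Zr^4+ (same group, period 4 vs 5); Zr^4+ < Y^3+ (isoelectronic, higher Z=40 is smaller); Y^3+ < Sr^2+ (isoelectronic, higher Z=39 is smaller); Sr^2+ < Rb^+ (both 36 e⁻, Z=38>37).
Putting Ti^4+ in gives Ti^4+ < Zr^4+ < Y^3+ < Sr^2+ < Rb^+; it lands at slot 1.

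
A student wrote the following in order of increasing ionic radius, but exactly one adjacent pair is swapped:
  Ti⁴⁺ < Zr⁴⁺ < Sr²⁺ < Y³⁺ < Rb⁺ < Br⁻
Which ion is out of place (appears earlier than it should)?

The pair Sr²⁺, Y³⁺ is the wrong way round — both have 36 electrons but Z(Y)=39 > Z(Sr)=38, so Y³⁺ should be the smaller of the two. All other adjacent pairs agree with periodic trends, so Sr²⁺ is the misplaced ion.

Sr²⁺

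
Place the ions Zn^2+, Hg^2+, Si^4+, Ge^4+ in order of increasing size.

Work out protons and electrons: Si^4+ has 10 e⁻ (Z=14), Ge^4+ has 28 e⁻ (Z=32), Zn^2+ has 28 e⁻ (Z=30), Hg^2+ has 78 e⁻ (Z=80). Si^4+ < Ge^4+ (same group, 1 shell fewer); Ge^4+ < Zn^2+ (both 28 e⁻, Z=32>30); Zn^2+ < Hg^2+ (same group, period 4 vs 6).

Si^4+ < Ge^4+ < Zn^2+ < Hg^2+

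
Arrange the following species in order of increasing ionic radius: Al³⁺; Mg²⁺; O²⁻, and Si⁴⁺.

Isoelectronic series (10 e⁻ each). Size is set by nuclear charge: more protons means a smaller ion. Si⁴⁺ (Z=14), Al³⁺ (Z=13), Mg²⁺ (Z=12), O²⁻ (Z=8).

Si⁴⁺ < Al³⁺ < Mg²⁺ < O²⁻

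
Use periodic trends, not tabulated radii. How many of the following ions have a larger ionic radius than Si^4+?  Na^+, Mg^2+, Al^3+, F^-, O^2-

Isoelectronic series (10 e⁻ each). Size is set by nuclear charge: more protons means a smaller ion. Si^4+ (Z=14), Al^3+ (Z=13), Mg^2+ (Z=12), Na^+ (Z=11), F^- (Z=9), O^2- (Z=8).
Placing each against Si^4+: smaller — none; larger — Al^3+, Mg^2+, Na^+, F^-, O^2-. Count: 5.

5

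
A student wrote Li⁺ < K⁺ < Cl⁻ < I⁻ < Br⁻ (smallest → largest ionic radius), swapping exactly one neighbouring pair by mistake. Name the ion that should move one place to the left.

Br⁻

Compare adjacent ions: both in group 17 with the same charge; Br⁻ (period 4) has the smaller radius — yet in this increasing list I⁻ sits before Br⁻. Nothing else is reversed, so Br⁻ should move one place to the left.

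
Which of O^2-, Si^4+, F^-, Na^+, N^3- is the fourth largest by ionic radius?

All of these have 10 electrons (isoelectronic). With the same electron cloud, the ion with the most protons pulls it in tightest. Nuclear charges: Si^4+ (Z=14), Na^+ (Z=11), F^- (Z=9), O^2- (Z=8), N^3- (Z=7). Highest Z is smallest.
So the order is Si^4+ < Na^+ < F^- < O^2- < N^3-; the 4th-largest ion is Na^+.

Na^+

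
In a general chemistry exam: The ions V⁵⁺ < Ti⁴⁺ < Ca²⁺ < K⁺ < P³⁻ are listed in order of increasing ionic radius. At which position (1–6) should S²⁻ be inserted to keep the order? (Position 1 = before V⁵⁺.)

5

Isoelectronic series (18 e⁻ each). Size is set by nuclear charge: more protons means a smaller ion. V⁵⁺ (Z=23), Ti⁴⁺ (Z=22), Ca²⁺ (Z=20), K⁺ (Z=19), S²⁻ (Z=16), P³⁻ (Z=15).
With S²⁻ included the full order is V⁵⁺ < Ti⁴⁺ < Ca²⁺ < K⁺ < S²⁻ < P³⁻, so it takes position 5.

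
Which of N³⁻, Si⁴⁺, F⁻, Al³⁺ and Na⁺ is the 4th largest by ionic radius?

Al³⁺

These species are isoelectronic with 10 electrons. The only difference is the number of protons: Si⁴⁺ (Z=14), Al³⁺ (Z=13), Na⁺ (Z=11), F⁻ (Z=9), N³⁻ (Z=7). The strongest nuclear pull (Si⁴⁺) gives the smallest ion.
Full ascending order: Si⁴⁺ < Al³⁺ < Na⁺ < F⁻ < N³⁻. Counting from the largest, position 4 is Al³⁺.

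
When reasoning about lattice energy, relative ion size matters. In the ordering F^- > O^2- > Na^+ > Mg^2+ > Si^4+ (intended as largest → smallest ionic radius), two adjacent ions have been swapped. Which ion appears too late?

Scanning neighbour by neighbour, only F^-/O^2- violates a trend: they are isoelectronic (10 e⁻) and F has more protons than O (9 vs 8), making F^- smaller. That makes O^2- the one sitting a position late relative to where it belongs.

O^2-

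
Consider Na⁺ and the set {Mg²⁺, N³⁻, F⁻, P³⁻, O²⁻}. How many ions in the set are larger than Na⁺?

4

Electron counts and nuclear charges: Mg²⁺ has 10 e⁻ (Z=12), Na⁺ has 10 e⁻ (Z=11), F⁻ has 10 e⁻ (Z=9), O²⁻ has 10 e⁻ (Z=8), N³⁻ has 10 e⁻ (Z=7), P³⁻ has 18 e⁻ (Z=15). Mg²⁺ < Na⁺ (both 10 e⁻, Z=12>11); Na⁺ < F⁻ (both 10 e⁻, Z=11>9); F⁻ < O²⁻ (both 10 e⁻, Z=9>8); O²⁻ < N³⁻ (both 10 e⁻, Z=8>7); N³⁻ < P³⁻ (same group, 1 shell fewer).
Placing each against Na⁺: smaller — Mg²⁺; larger — F⁻, O²⁻, N³⁻, P³⁻. Count: 4.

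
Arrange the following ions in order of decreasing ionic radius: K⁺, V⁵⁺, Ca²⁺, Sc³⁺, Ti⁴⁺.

These species are isoelectronic with 18 electrons. The only difference is the number of protons: V⁵⁺ (Z=23), Ti⁴⁺ (Z=22), Sc³⁺ (Z=21), Ca²⁺ (Z=20), K⁺ (Z=19). The strongest nuclear pull (V⁵⁺) gives the smallest ion.

K⁺ > Ca²⁺ > Sc³⁺ > Ti⁴⁺ > V⁵⁺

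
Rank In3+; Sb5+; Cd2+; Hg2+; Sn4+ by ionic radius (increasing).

Sb5+ < Sn4+ < In3+ < Cd2+ < Hg2+

Electron counts and nuclear charges: Sb5+ (Z=51, 46 e⁻), Sn4+ (Z=50, 46 e⁻), In3+ (Z=49, 46 e⁻), Cd2+ (Z=48, 46 e⁻), Hg2+ (Z=80, 78 e⁻). Sb5+ < Sn4+ (isoelectronic, higher Z=51 is smaller); Sn4+ < In3+ (both 46 e⁻, Z=50>49); In3+ < Cd2+ (both 46 e⁻, Z=49>48); Cd2+ < Hg2+ (same group, period 5 vs 6).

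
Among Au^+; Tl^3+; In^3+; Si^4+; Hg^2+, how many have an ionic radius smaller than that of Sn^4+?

1

Work out protons and electrons: Si^4+ has 10 e⁻ (Z=14), Sn^4+ has 46 e⁻ (Z=50), In^3+ has 46 e⁻ (Z=49), Tl^3+ has 78 e⁻ (Z=81), Hg^2+ has 78 e⁻ (Z=80), Au^+ has 78 e⁻ (Z=79). Si^4+ < Sn^4+ (same group, 2 shells fewer); Sn^4+ < In^3+ (both 46 e⁻, Z=50>49); In^3+ < Tl^3+ (same group, 1 shell fewer); Tl^3+ < Hg^2+ (both 78 e⁻, Z=81>80); Hg^2+ < Au^+ (isoelectronic, higher Z=80 is smaller).
Ordering all of them (including Sn^4+) by radius gives Si^4+ < Sn^4+ < In^3+ < Tl^3+ < Hg^2+ < Au^+. That's 1.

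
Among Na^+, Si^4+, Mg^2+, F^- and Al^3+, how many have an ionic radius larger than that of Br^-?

Si^4+ (Z=14, 10 e⁻), Al^3+ (Z=13, 10 e⁻), Mg^2+ (Z=12, 10 e⁻), Na^+ (Z=11, 10 e⁻), F^- (Z=9, 10 e⁻), Br^- (Z=35, 36 e⁻). Si^4+ < Al^3+ (isoelectronic, higher Z=14 is smaller); Al^3+ < Mg^2+ (both 10 e⁻, Z=13>12); Mg^2+ < Na^+ (isoelectronic, higher Z=12 is smaller); Na^+ < F^- (both 10 e⁻, Z=11>9); F^- < Br^- (same group, period 2 vs 4).
Overall: Si^4+ < Al^3+ < Mg^2+ < Na^+ < F^- < Br^-. Br^- has 5 below it and 0 above. Count: 0.

0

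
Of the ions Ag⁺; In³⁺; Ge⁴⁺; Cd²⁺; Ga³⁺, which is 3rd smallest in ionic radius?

Ge⁴⁺: 28 e⁻, Z=32, Ga³⁺: 28 e⁻, Z=31, In³⁺: 46 e⁻, Z=49, Cd²⁺: 46 e⁻, Z=48, Ag⁺: 46 e⁻, Z=47. Ge⁴⁺ < Ga³⁺ (both 28 e⁻, Z=32>31); Ga³⁺ < In³⁺ (same group, period 4 vs 5); In³⁺ < Cd²⁺ (isoelectronic, higher Z=49 is smaller); Cd²⁺ < Ag⁺ (isoelectronic, higher Z=48 is smaller).
Ordering: Ge⁴⁺ < Ga³⁺ < In³⁺ < Cd²⁺ < Ag⁺. The 3rd smallest is In³⁺.

In³⁺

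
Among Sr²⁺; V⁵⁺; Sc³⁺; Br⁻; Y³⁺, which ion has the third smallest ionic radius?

Y³⁺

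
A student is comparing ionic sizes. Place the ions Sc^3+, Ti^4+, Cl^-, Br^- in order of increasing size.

Ti^4+ < Sc^3+ < Cl^- < Br^-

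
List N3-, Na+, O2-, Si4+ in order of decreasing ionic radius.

N3- > O2- > Na+ > Si4+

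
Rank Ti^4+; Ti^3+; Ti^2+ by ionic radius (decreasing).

Ti^2+ > Ti^3+ > Ti^4+

For a single element, ionic radius drops as positive charge rises — Ti^4+ < Ti^2+.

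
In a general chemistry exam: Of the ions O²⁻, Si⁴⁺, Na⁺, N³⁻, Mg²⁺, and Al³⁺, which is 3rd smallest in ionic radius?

Mg²⁺

These species are isoelectronic with 10 electrons. The only difference is the number of protons: Si⁴⁺ (Z=14), Al³⁺ (Z=13), Mg²⁺ (Z=12), Na⁺ (Z=11), O²⁻ (Z=8), N³⁻ (Z=7). The strongest nuclear pull (Si⁴⁺) gives the smallest ion.
Ordering: Si⁴⁺ < Al³⁺ < Mg²⁺ < Na⁺ < O²⁻ < N³⁻. The 3rd smallest is Mg²⁺.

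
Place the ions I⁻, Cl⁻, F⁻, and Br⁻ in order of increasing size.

F⁻ < Cl⁻ < Br⁻ < I⁻

All are in the same group with charge -1. Radius grows down the group as n (the outermost shell) increases.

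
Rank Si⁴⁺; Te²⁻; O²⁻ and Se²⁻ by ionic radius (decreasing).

Te²⁻ > Se²⁻ > O²⁻ > Si⁴⁺

Tabulating Z and e⁻: Si⁴⁺: 10 e⁻, Z=14, O²⁻: 10 e⁻, Z=8, Se²⁻: 36 e⁻, Z=34, Te²⁻: 54 e⁻, Z=52. Si⁴⁺ < O²⁻ (isoelectronic, higher Z=14 is smaller); O²⁻ < Se²⁻ (same group, period 2 vs 4); Se²⁻ < Te²⁻ (same group, period 4 vs 5).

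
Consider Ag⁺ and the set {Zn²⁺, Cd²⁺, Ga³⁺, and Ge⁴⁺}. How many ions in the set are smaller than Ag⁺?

4

Work out protons and electrons: Ge⁴⁺ (Z=32, 28 e⁻), Ga³⁺ (Z=31, 28 e⁻), Zn²⁺ (Z=30, 28 e⁻), Cd²⁺ (Z=48, 46 e⁻), Ag⁺ (Z=47, 46 e⁻). Ge⁴⁺ < Ga³⁺ (isoelectronic, higher Z=32 is smaller); Ga³⁺ < Zn²⁺ (isoelectronic, higher Z=31 is smaller); Zn²⁺ < Cd²⁺ (same group, 1 shell fewer); Cd²⁺ < Ag⁺ (isoelectronic, higher Z=48 is smaller).
Placing each against Ag⁺: smaller — Ge⁴⁺, Ga³⁺, Zn²⁺, Cd²⁺; larger — none. Count: 4.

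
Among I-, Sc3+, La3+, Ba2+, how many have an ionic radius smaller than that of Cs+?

3

Sc3+ (Z=21, 18 e⁻), La3+ (Z=57, 54 e⁻), Ba2+ (Z=56, 54 e⁻), Cs+ (Z=55, 54 e⁻), I- (Z=53, 54 e⁻). Sc3+ < La3+ (same group, 2 shells fewer); La3+ < Ba2+ (both 54 e⁻, Z=57>56); Ba2+ < Cs+ (isoelectronic, higher Z=56 is smaller); Cs+ < I- (both 54 e⁻, Z=55>53).
Overall: Sc3+ < La3+ < Ba2+ < Cs+ < I-. Cs+ has 3 below it and 1 above. Count: 3.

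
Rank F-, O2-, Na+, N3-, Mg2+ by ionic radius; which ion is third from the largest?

Isoelectronic series (10 e⁻ each). Size is set by nuclear charge: more protons means a smaller ion. Mg2+ (Z=12), Na+ (Z=11), F- (Z=9), O2- (Z=8), N3- (Z=7).
Ordering: Mg2+ < Na+ < F- < O2- < N3-. The third largest is F-.

F-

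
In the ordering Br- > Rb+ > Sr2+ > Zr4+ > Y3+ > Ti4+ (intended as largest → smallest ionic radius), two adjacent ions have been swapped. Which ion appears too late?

Y3+

Compare adjacent ions: they are isoelectronic (36 e⁻) and Zr has more protons than Y (40 vs 39), making Zr4+ smaller — yet in this decreasing list Zr4+ sits before Y3+. Nothing else is reversed, so Y3+ should move one place to the left.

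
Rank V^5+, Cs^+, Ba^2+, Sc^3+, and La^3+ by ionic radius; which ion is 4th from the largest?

Sc^3+

First list Z and electron count for each: V^5+: 18 e⁻, Z=23, Sc^3+: 18 e⁻, Z=21, La^3+: 54 e⁻, Z=57, Ba^2+: 54 e⁻, Z=56, Cs^+: 54 e⁻, Z=55. V^5+ < Sc^3+ (both 18 e⁻, Z=23>21); Sc^3+ < La^3+ (same group, 2 shells fewer); La^3+ < Ba^2+ (both 54 e⁻, Z=57>56); Ba^2+ < Cs^+ (both 54 e⁻, Z=56>55).
That gives V^5+ < Sc^3+ < La^3+ < Ba^2+ < Cs^+. From the largest end, number 4 is Sc^3+.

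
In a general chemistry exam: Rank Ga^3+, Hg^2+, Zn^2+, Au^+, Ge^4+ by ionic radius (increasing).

Ge^4+ < Ga^3+ < Zn^2+ < Hg^2+ < Au^+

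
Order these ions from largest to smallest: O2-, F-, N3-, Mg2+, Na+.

N3- > O2- > F- > Na+ > Mg2+

These species are isoelectronic with 10 electrons. The only difference is the number of protons: Mg2+ (Z=12), Na+ (Z=11), F- (Z=9), O2- (Z=8), N3- (Z=7). The strongest nuclear pull (Mg2+) gives the smallest ion.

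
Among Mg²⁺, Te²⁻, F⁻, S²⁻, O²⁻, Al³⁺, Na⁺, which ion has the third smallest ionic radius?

Work out protons and electrons: Al³⁺ has 10 e⁻ (Z=13), Mg²⁺ has 10 e⁻ (Z=12), Na⁺ has 10 e⁻ (Z=11), F⁻ has 10 e⁻ (Z=9), O²⁻ has 10 e⁻ (Z=8), S²⁻ has 18 e⁻ (Z=16), Te²⁻ has 54 e⁻ (Z=52). Al³⁺ < Mg²⁺ (both 10 e⁻, Z=13>12); Mg²⁺ < Na⁺ (both 10 e⁻, Z=12>11); Na⁺ < F⁻ (both 10 e⁻, Z=11>9); F⁻ < O²⁻ (isoelectronic, higher Z=9 is smaller); O²⁻ < S²⁻ (same group, period 2 vs 3); S²⁻ < Te²⁻ (same group, 2 shells fewer).
That gives Al³⁺ < Mg²⁺ < Na⁺ < F⁻ < O²⁻ < S²⁻ < Te²⁻. From the smallest end, number 3 is Na⁺.

Na⁺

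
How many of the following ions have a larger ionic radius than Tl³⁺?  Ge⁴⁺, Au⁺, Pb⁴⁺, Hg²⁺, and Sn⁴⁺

2

Electron counts and nuclear charges: Ge⁴⁺: 28 e⁻, Z=32, Sn⁴⁺: 46 e⁻, Z=50, Pb⁴⁺: 78 e⁻, Z=82, Tl³⁺: 78 e⁻, Z=81, Hg²⁺: 78 e⁻, Z=80, Au⁺: 78 e⁻, Z=79. Ge⁴⁺ < Sn⁴⁺ (same group, 1 shell fewer); Sn⁴⁺ < Pb⁴⁺ (same group, 1 shell fewer); Pb⁴⁺ < Tl³⁺ (both 78 e⁻, Z=82>81); Tl³⁺ < Hg²⁺ (both 78 e⁻, Z=81>80); Hg²⁺ < Au⁺ (both 78 e⁻, Z=80>79).
Ordering all of them (including Tl³⁺) by radius gives Ge⁴⁺ < Sn⁴⁺ < Pb⁴⁺ < Tl³⁺ < Hg²⁺ < Au⁺. That's 2.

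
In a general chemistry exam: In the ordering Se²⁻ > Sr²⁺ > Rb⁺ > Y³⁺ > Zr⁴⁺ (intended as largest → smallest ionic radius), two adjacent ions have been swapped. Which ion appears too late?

The pair Sr²⁺, Rb⁺ is the wrong way round — Sr²⁺ and Rb⁺ share 36 electrons; the higher nuclear charge on Sr (Z=38) contracts it more, so Sr²⁺ < Rb⁺. All other adjacent pairs agree with periodic trends, so Rb⁺ is the misplaced ion.

Rb⁺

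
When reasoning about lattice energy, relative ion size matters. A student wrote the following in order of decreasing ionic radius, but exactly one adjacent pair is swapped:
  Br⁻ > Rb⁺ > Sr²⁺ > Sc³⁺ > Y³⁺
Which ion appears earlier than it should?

Sc³⁺

Check each adjacent pair. Sc³⁺ and Y³⁺ are reversed: Sc³⁺ and Y³⁺ are in one column with the same charge; the lighter period-4 ion has one fewer shell and is smaller. No other neighbouring pair contradicts the periodic trends, so Sc³⁺ is the ion listed too early.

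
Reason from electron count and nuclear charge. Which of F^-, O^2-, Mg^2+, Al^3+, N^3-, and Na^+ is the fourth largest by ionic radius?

These species are isoelectronic with 10 electrons. The only difference is the number of protons: Al^3+ (Z=13), Mg^2+ (Z=12), Na^+ (Z=11), F^- (Z=9), O^2- (Z=8), N^3- (Z=7). The strongest nuclear pull (Al^3+) gives the smallest ion.
Ordering: Al^3+ < Mg^2+ < Na^+ < F^- < O^2- < N^3-. The fourth largest is Na^+.

Na^+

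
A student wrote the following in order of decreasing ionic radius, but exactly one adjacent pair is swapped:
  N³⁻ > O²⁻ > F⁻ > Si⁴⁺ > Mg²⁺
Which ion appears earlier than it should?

Compare adjacent ions: both have 10 electrons but Z(Si)=14 > Z(Mg)=12, so Si⁴⁺ should be the smaller of the two — yet in this decreasing list Si⁴⁺ sits before Mg²⁺. Nothing else is reversed, so Si⁴⁺ should move one place to the right.

Si⁴⁺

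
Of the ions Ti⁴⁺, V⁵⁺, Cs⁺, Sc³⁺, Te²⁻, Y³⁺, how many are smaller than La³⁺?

4

Work out protons and electrons: V⁵⁺ (Z=23, 18 e⁻), Ti⁴⁺ (Z=22, 18 e⁻), Sc³⁺ (Z=21, 18 e⁻), Y³⁺ (Z=39, 36 e⁻), La³⁺ (Z=57, 54 e⁻), Cs⁺ (Z=55, 54 e⁻), Te²⁻ (Z=52, 54 e⁻). V⁵⁺ < Ti⁴⁺ (both 18 e⁻, Z=23>22); Ti⁴⁺ < Sc³⁺ (both 18 e⁻, Z=22>21); Sc³⁺ < Y³⁺ (same group, 1 shell fewer); Y³⁺ < La³⁺ (same group, 1 shell fewer); La³⁺ < Cs⁺ (isoelectronic, higher Z=57 is smaller); Cs⁺ < Te²⁻ (isoelectronic, higher Z=55 is smaller).
Ordering all of them (including La³⁺) by radius gives V⁵⁺ < Ti⁴⁺ < Sc³⁺ < Y³⁺ < La³⁺ < Cs⁺ < Te²⁻. That's 4.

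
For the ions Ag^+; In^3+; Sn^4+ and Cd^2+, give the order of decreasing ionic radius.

Ag^+ > Cd^2+ > In^3+ > Sn^4+

Each ion has 46 electrons. The ranking follows nuclear charge in reverse — greater Z gives a smaller radius. Sn^4+ (Z=50), In^3+ (Z=49), Cd^2+ (Z=48), Ag^+ (Z=47).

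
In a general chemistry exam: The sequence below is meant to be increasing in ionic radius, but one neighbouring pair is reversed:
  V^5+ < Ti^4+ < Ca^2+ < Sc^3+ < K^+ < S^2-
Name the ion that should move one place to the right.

Ca^2+

Check each adjacent pair. Ca^2+ and Sc^3+ are reversed: both have 18 electrons but Z(Sc)=21 > Z(Ca)=20, so Sc^3+ should be the smaller of the two. No other neighbouring pair contradicts the periodic trends, so Ca^2+ is the ion listed too early.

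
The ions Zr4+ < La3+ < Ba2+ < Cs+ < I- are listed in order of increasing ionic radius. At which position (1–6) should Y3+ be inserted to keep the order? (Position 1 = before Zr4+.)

2

Zr4+ (Z=40, 36 e⁻), Y3+ (Z=39, 36 e⁻), La3+ (Z=57, 54 e⁻), Ba2+ (Z=56, 54 e⁻), Cs+ (Z=55, 54 e⁻), I- (Z=53, 54 e⁻). Zr4+ < Y3+ (both 36 e⁻, Z=40>39); Y3+ < La3+ (same group, 1 shell fewer); La3+ < Ba2+ (both 54 e⁻, Z=57>56); Ba2+ < Cs+ (isoelectronic, higher Z=56 is smaller); Cs+ < I- (both 54 e⁻, Z=55>53).
The complete sequence is Zr4+ < Y3+ < La3+ < Ba2+ < Cs+ < I-. Y3+ sits at position 2.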